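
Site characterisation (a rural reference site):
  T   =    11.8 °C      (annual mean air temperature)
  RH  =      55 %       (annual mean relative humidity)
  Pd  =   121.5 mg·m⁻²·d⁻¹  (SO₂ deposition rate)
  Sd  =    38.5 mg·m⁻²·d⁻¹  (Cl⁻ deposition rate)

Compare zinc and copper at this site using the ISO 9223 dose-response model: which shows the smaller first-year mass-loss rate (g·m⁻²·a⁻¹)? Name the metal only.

zinc: f(T) = -0.071·(T−10) [T>10 °C] = -0.1278
  Pd branch = 0.0129·Pd^0.44·e^(0.046·RH+f) = 1.178 μm/a
  Cl⁻ term: 0.0175·38.5^0.57·exp(0.008·55+0.085·11.8) = 0.5935
  sum: 1.178 + 0.5935 → r_corr = 1.771 μm/a
  mass loss = 1.771 μm/a × 7.14 g/cm³ = 12.65 g·m⁻²·a⁻¹
copper: temperature factor f = -0.080·(1.8) = -0.1440
  SO₂ term: 0.0053·121.5^0.26·exp(0.059·55-0.1440) = 0.4102
  Cl⁻ term: 0.01025·38.5^0.27·exp(0.036·55+0.049·11.8) = 0.3547
  r_corr = 0.4102 + 0.3547 = 0.7649 μm/a
  mass loss = 0.7649 μm/a × 8.96 g/cm³ = 6.853 g·m⁻²·a⁻¹
Ordering by g·m⁻²·a⁻¹: zinc (12.6) > copper (6.85)

copper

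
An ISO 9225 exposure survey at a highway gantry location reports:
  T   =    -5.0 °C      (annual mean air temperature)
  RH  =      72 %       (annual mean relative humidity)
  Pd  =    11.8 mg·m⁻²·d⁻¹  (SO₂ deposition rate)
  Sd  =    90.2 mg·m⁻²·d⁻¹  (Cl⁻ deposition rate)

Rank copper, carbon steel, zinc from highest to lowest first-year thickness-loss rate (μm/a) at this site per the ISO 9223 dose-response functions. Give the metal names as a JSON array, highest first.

["carbon steel", "zinc", "copper"]

copper: T≤10 °C ⇒ hinge +0.126·(-5.0−10) = -1.8900
  sulphur-dioxide contribution → 0.1064 μm/a
  chloride contribution → 0.3613 μm/a
  ⇒ r_corr(copper) = 0.4678 μm/a
carbon steel: f(T) = +0.150·(T−10) [T≤10 °C] = -2.2500
  sulphur-dioxide contribution → 2.842 μm/a
  chloride contribution → 14.65 μm/a
  ⇒ r_corr(carbon steel) = 17.49 μm/a
zinc: f(T) = +0.038·(T−10) [T≤10 °C] = -0.5700
  sulphur-dioxide contribution → 0.593 μm/a
  chloride contribution → 0.2649 μm/a
  total first-year rate 0.8579 μm/a
Ordering by μm/a: carbon steel (17.5) > zinc (0.858) > copper (0.468)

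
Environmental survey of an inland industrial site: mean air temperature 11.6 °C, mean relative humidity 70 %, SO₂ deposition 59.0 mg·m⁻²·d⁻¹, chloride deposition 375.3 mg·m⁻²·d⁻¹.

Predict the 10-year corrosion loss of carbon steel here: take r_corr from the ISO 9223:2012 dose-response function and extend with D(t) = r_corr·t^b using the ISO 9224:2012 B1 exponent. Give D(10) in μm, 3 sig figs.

carbon steel: f(T) = -0.054·(T−10) [T>10 °C] = -0.0864
  Pd branch = 1.77·Pd^0.52·e^(0.02·RH+f) = 54.87 μm/a
  Cl⁻ term: 0.102·375.3^0.62·exp(0.033·70+0.04·11.6) = 64.48
  sum: 54.87 + 64.48 → r_corr = 119.3 μm/a
ISO 9224: D(t) = r_corr · t^b with b = 0.523 (carbon steel, B1)
  D(10) = 119.3 × 10^0.523 = 119.3 × 3.334 = 397.9 μm

D(10) = 398 μm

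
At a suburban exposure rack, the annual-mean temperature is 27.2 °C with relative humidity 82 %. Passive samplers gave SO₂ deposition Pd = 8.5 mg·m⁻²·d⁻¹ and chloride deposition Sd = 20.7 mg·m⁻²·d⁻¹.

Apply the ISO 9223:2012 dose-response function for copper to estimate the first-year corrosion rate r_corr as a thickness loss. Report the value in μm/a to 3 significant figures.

copper: temperature factor f = -0.080·(17.2) = -1.3760
  SO₂ term: 0.0053·8.5^0.26·exp(0.059·82-1.3760) = 0.2947
  Cl⁻ term: 0.01025·20.7^0.27·exp(0.036·82+0.049·27.2) = 1.686
  r_corr = 0.2947 + 1.686 = 1.981 μm/a

r_corr = 1.98 μm/a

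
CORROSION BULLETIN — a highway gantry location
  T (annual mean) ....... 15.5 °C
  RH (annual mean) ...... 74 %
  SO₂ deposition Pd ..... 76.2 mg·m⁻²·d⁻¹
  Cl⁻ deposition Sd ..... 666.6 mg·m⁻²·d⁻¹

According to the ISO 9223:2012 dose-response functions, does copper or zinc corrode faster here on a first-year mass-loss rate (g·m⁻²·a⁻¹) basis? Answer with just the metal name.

copper: temperature factor f = -0.080·(5.5) = -0.4400
  SO₂ term: 0.0053·76.2^0.26·exp(0.059·74-0.4400) = 0.8291
  Sd branch = 0.01025·Sd^0.27·e^(0.036·RH+0.049·T) = 1.82 μm/a
  r_corr = 0.8291 + 1.82 = 2.649 μm/a
  mass loss = 2.649 μm/a × 8.96 g/cm³ = 23.73 g·m⁻²·a⁻¹
zinc: T>10 °C ⇒ hinge -0.071·(15.5−10) = -0.3905
  Pd branch = 0.0129·Pd^0.44·e^(0.046·RH+f) = 1.768 μm/a
  Sd branch = 0.0175·Sd^0.57·e^(0.008·RH+0.085·T) = 4.808 μm/a
  r_corr = 1.768 + 4.808 = 6.575 μm/a
  mass loss = 6.575 μm/a × 7.14 g/cm³ = 46.95 g·m⁻²·a⁻¹
Ordering by g·m⁻²·a⁻¹: zinc (46.9) > copper (23.7)

zinc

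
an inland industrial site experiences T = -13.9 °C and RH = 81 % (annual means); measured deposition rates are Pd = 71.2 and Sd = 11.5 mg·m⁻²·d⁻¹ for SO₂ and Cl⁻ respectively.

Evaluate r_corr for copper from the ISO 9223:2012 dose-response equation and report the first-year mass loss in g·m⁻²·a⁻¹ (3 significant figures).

copper: T≤10 °C ⇒ hinge +0.126·(-13.9−10) = -3.0114
  sulphur-dioxide contribution → 0.0941 μm/a
  chloride contribution → 0.1852 μm/a
  total first-year rate 0.2793 μm/a
Convert to mass loss: 0.2793 μm/a × 8.96 g/cm³ = 2.503 g·m⁻²·a⁻¹

r_corr = 2.50 g·m⁻²·a⁻¹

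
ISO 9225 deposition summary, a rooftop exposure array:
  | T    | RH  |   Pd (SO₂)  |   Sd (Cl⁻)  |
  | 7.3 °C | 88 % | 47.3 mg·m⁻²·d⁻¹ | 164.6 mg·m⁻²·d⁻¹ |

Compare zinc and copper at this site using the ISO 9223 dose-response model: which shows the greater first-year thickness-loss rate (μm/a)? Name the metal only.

zinc

zinc: temperature factor f = +0.038·(-2.7) = -0.1026
  Pd branch = 0.0129·Pd^0.44·e^(0.046·RH+f) = 3.639 μm/a
  Sd branch = 0.0175·Sd^0.57·e^(0.008·RH+0.085·T) = 1.207 μm/a
  r_corr = 3.639 + 1.207 = 4.846 μm/a
copper: temperature factor f = +0.126·(-2.7) = -0.3402
  Pd branch = 0.0053·Pd^0.26·e^(0.059·RH+f) = 1.849 μm/a
  Sd branch = 0.01025·Sd^0.27·e^(0.036·RH+0.049·T) = 1.382 μm/a
  r_corr = 1.849 + 1.382 = 3.23 μm/a
Ordering by μm/a: zinc (4.85) > copper (3.23)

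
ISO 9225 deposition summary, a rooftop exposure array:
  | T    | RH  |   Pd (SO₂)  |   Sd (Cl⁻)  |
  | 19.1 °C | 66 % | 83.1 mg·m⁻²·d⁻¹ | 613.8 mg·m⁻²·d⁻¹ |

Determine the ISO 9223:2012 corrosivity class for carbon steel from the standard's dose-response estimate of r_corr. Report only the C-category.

carbon steel: T>10 °C ⇒ hinge -0.054·(19.1−10) = -0.4914
  sulphur-dioxide contribution → 40.37 μm/a
  chloride contribution → 103.5 μm/a
  total first-year rate 143.9 μm/a
144 μm/a falls in (80, 200] for carbon steel → category C5

C5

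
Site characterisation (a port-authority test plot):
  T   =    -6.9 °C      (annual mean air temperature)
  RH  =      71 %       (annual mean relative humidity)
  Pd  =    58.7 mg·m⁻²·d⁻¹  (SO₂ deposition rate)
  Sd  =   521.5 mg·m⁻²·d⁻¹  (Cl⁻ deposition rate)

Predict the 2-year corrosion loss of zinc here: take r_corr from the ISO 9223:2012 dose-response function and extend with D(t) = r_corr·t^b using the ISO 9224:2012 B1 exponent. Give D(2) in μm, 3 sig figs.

D(2) = 2.94 μm

zinc: T≤10 °C ⇒ hinge +0.038·(-6.9−10) = -0.6422
  SO₂ term: 0.0129·58.7^0.44·exp(0.046·71-0.6422) = 1.067
  Cl⁻ term: 0.0175·521.5^0.57·exp(0.008·71+0.085·-6.9) = 0.6079
  sum: 1.067 + 0.6079 → r_corr = 1.675 μm/a
ISO 9224: D(t) = r_corr · t^b with b = 0.813 (zinc, B1)
  D(2) = 1.675 × 2^0.813 = 1.675 × 1.757 = 2.943 μm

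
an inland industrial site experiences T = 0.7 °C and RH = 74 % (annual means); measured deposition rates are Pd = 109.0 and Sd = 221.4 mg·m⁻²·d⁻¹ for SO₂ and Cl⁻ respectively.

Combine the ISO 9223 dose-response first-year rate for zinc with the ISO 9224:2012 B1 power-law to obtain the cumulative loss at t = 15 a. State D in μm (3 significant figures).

D(15) = 26.0 μm

zinc: f(T) = +0.038·(T−10) [T≤10 °C] = -0.3534
  SO₂ term: 0.0129·109.0^0.44·exp(0.046·74-0.3534) = 2.147
  Sd branch = 0.0175·Sd^0.57·e^(0.008·RH+0.085·T) = 0.729 μm/a
  r_corr = 2.147 + 0.729 = 2.876 μm/a
Power-law: D(15) = r_corr · 15^0.813
  D(15) = 2.876 × 15^0.813 = 2.876 × 9.04 = 26 μm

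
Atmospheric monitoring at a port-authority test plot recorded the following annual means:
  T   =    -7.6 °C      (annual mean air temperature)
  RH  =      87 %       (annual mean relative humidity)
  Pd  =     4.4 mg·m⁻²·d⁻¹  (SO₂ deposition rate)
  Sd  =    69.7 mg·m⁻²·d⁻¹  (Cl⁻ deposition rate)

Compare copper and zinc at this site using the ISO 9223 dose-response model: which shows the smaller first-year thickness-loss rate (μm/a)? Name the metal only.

copper: temperature factor f = +0.126·(-17.6) = -2.2176
  sulphur-dioxide contribution → 0.1438 μm/a
  chloride contribution → 0.5092 μm/a
  total first-year rate 0.653 μm/a
zinc: f(T) = +0.038·(T−10) [T≤10 °C] = -0.6688
  sulphur-dioxide contribution → 0.6939 μm/a
  chloride contribution → 0.2067 μm/a
  ⇒ r_corr(zinc) = 0.9006 μm/a
Ordering by μm/a: zinc (0.901) > copper (0.653)

copper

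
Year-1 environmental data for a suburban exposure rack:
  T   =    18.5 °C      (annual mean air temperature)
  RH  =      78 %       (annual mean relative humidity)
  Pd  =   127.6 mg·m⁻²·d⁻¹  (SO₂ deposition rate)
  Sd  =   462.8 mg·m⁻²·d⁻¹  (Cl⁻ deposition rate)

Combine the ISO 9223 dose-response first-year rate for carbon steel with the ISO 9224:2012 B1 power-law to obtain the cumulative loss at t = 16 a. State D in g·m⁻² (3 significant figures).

D(16) = 6.43e+03 g·m⁻²

carbon steel: T>10 °C ⇒ hinge -0.054·(18.5−10) = -0.4590
  sulphur-dioxide contribution → 66.25 μm/a
  chloride contribution → 126 μm/a
  ⇒ r_corr(carbon steel) = 192.3 μm/a
Power-law: D(16) = r_corr · 16^0.523
  D(16) = 192.3 × 16^0.523 = 192.3 × 4.263 = 819.7 μm
  Mass loss = 819.7 μm × 7.85 g/cm³ = 6434 g·m⁻²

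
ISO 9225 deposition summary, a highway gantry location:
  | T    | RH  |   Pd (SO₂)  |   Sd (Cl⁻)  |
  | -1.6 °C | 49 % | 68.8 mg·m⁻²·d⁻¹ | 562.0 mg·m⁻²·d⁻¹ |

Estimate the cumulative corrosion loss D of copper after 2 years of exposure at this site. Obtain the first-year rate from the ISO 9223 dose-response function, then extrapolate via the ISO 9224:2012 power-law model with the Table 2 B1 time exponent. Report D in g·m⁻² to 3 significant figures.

copper: f(T) = +0.126·(T−10) [T≤10 °C] = -1.4616
  sulphur-dioxide contribution → 0.0665 μm/a
  chloride contribution → 0.3056 μm/a
  total first-year rate 0.3721 μm/a
Power-law: D(2) = r_corr · 2^0.667
  D(2) = 0.3721 × 2^0.667 = 0.3721 × 1.588 = 0.5909 μm
  Mass loss = 0.5909 μm × 8.96 g/cm³ = 5.294 g·m⁻²

D(2) = 5.29 g·m⁻²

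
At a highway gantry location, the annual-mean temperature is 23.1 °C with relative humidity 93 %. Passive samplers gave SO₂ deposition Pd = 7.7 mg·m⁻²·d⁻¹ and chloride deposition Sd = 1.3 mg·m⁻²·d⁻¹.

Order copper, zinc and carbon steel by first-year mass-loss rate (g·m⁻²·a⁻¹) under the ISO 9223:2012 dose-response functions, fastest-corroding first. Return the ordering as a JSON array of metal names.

copper: f(T) = -0.080·(T−10) [T>10 °C] = -1.0480
  SO₂ term: 0.0053·7.7^0.26·exp(0.059·93-1.0480) = 0.7631
  Cl⁻ term: 0.01025·1.3^0.27·exp(0.036·93+0.049·23.1) = 0.9707
  r_corr = 0.7631 + 0.9707 = 1.734 μm/a
  mass loss = 1.734 μm/a × 8.96 g/cm³ = 15.54 g·m⁻²·a⁻¹
zinc: f(T) = -0.071·(T−10) [T>10 °C] = -0.9301
  SO₂ term: 0.0129·7.7^0.44·exp(0.046·93-0.9301) = 0.9008
  Sd branch = 0.0175·Sd^0.57·e^(0.008·RH+0.085·T) = 0.3047 μm/a
  r_corr = 0.9008 + 0.3047 = 1.205 μm/a
  mass loss = 1.205 μm/a × 7.14 g/cm³ = 8.607 g·m⁻²·a⁻¹
carbon steel: f(T) = -0.054·(T−10) [T>10 °C] = -0.7074
  SO₂ term: 1.77·7.7^0.52·exp(0.02·93-0.7074) = 16.2
  Sd branch = 0.102·Sd^0.62·e^(0.033·RH+0.04·T) = 6.507 μm/a
  r_corr = 16.2 + 6.507 = 22.71 μm/a
  mass loss = 22.71 μm/a × 7.85 g/cm³ = 178.3 g·m⁻²·a⁻¹
Ordering by g·m⁻²·a⁻¹: carbon steel (178) > copper (15.5) > zinc (8.61)

["carbon steel", "copper", "zinc"]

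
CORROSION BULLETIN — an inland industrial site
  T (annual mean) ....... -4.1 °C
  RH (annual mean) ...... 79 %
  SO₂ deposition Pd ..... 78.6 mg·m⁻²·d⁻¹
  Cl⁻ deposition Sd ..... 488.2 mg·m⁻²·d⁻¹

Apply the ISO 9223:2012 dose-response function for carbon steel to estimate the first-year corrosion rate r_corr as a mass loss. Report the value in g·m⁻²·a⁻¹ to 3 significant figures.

r_corr = 507 g·m⁻²·a⁻¹

carbon steel: f(T) = +0.150·(T−10) [T≤10 °C] = -2.1150
  Pd branch = 1.77·Pd^0.52·e^(0.02·RH+f) = 10.03 μm/a
  Sd branch = 0.102·Sd^0.62·e^(0.033·RH+0.04·T) = 54.51 μm/a
  sum: 10.03 + 54.51 → r_corr = 64.54 μm/a
Convert to mass loss: 64.54 μm/a × 7.85 g/cm³ = 506.7 g·m⁻²·a⁻¹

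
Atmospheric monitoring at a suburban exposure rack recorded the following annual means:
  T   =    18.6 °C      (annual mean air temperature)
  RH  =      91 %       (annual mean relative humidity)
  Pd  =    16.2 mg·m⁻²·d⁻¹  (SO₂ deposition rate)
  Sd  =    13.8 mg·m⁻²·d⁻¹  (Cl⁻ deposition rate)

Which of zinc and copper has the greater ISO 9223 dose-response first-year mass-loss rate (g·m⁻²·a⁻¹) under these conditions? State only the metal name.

copper

zinc: T>10 °C ⇒ hinge -0.071·(18.6−10) = -0.6106
  Pd branch = 0.0129·Pd^0.44·e^(0.046·RH+f) = 1.569 μm/a
  Sd branch = 0.0175·Sd^0.57·e^(0.008·RH+0.085·T) = 0.7862 μm/a
  sum: 1.569 + 0.7862 → r_corr = 2.355 μm/a
  mass loss = 2.355 μm/a × 7.14 g/cm³ = 16.81 g·m⁻²·a⁻¹
copper: T>10 °C ⇒ hinge -0.080·(18.6−10) = -0.6880
  SO₂ term: 0.0053·16.2^0.26·exp(0.059·91-0.6880) = 1.179
  Cl⁻ term: 0.01025·13.8^0.27·exp(0.036·91+0.049·18.6) = 1.371
  r_corr = 1.179 + 1.371 = 2.551 μm/a
  mass loss = 2.551 μm/a × 8.96 g/cm³ = 22.85 g·m⁻²·a⁻¹
Ordering by g·m⁻²·a⁻¹: copper (22.9) > zinc (16.8)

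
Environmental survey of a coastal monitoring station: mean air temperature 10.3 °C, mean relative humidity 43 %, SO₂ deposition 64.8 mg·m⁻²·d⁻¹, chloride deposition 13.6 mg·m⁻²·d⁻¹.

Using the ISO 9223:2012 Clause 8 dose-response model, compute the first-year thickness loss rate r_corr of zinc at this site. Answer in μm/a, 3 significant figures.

r_corr = 0.834 μm/a

zinc: f(T) = -0.071·(T−10) [T>10 °C] = -0.0213
  SO₂ term: 0.0129·64.8^0.44·exp(0.046·43-0.0213) = 0.5721
  Cl⁻ term: 0.0175·13.6^0.57·exp(0.008·43+0.085·10.3) = 0.2623
  sum: 0.5721 + 0.2623 → r_corr = 0.8344 μm/a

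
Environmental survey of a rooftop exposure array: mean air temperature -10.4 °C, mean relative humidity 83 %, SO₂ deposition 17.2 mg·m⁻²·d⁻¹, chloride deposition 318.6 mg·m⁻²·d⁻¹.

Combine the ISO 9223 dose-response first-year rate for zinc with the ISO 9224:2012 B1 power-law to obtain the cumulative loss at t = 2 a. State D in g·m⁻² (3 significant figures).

D(2) = 16.6 g·m⁻²

zinc: T≤10 °C ⇒ hinge +0.038·(-10.4−10) = -0.7752
  SO₂ term: 0.0129·17.2^0.44·exp(0.046·83-0.7752) = 0.9456
  Sd branch = 0.0175·Sd^0.57·e^(0.008·RH+0.085·T) = 0.3753 μm/a
  r_corr = 0.9456 + 0.3753 = 1.321 μm/a
Long-term exponent b (ISO 9224 Table 2, B1) = 0.813
  D(2) = 1.321 × 2^0.813 = 1.321 × 1.757 = 2.321 μm
  Mass loss = 2.321 μm × 7.14 g/cm³ = 16.57 g·m⁻²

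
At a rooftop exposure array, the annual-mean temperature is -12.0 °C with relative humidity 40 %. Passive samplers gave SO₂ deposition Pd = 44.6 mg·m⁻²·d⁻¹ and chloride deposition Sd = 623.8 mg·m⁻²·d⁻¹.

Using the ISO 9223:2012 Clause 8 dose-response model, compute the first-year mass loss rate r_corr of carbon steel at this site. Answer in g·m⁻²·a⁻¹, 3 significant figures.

r_corr = 108 g·m⁻²·a⁻¹

carbon steel: f(T) = +0.150·(T−10) [T≤10 °C] = -3.3000
  SO₂ term: 1.77·44.6^0.52·exp(0.02·40-3.3000) = 1.047
  Sd branch = 0.102·Sd^0.62·e^(0.033·RH+0.04·T) = 12.77 μm/a
  r_corr = 1.047 + 12.77 = 13.82 μm/a
Convert to mass loss: 13.82 μm/a × 7.85 g/cm³ = 108.5 g·m⁻²·a⁻¹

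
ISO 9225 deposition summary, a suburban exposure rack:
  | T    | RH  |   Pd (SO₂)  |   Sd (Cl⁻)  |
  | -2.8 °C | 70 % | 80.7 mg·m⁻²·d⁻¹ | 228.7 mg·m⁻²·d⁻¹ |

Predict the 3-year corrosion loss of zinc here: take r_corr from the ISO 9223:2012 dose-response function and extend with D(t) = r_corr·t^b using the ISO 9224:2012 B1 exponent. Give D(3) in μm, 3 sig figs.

zinc: temperature factor f = +0.038·(-12.8) = -0.4864
  sulphur-dioxide contribution → 1.37 μm/a
  chloride contribution → 0.5341 μm/a
  ⇒ r_corr(zinc) = 1.904 μm/a
Power-law: D(3) = r_corr · 3^0.813
  D(3) = 1.904 × 3^0.813 = 1.904 × 2.443 = 4.652 μm

D(3) = 4.65 μm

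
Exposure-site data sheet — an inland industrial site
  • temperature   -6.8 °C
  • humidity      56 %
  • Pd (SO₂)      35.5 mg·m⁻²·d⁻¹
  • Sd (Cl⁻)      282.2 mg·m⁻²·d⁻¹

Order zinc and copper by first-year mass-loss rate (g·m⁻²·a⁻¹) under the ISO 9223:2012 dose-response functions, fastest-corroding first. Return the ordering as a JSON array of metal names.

["zinc", "copper"]

zinc: T≤10 °C ⇒ hinge +0.038·(-6.8−10) = -0.6384
  SO₂ term: 0.0129·35.5^0.44·exp(0.046·56-0.6384) = 0.4307
  Cl⁻ term: 0.0175·282.2^0.57·exp(0.008·56+0.085·-6.8) = 0.3832
  sum: 0.4307 + 0.3832 → r_corr = 0.8139 μm/a
  mass loss = 0.8139 μm/a × 7.14 g/cm³ = 5.811 g·m⁻²·a⁻¹
copper: f(T) = +0.126·(T−10) [T≤10 °C] = -2.1168
  Pd branch = 0.0053·Pd^0.26·e^(0.059·RH+f) = 0.04395 μm/a
  Cl⁻ term: 0.01025·282.2^0.27·exp(0.036·56+0.049·-6.8) = 0.253
  sum: 0.04395 + 0.253 → r_corr = 0.297 μm/a
  mass loss = 0.297 μm/a × 8.96 g/cm³ = 2.661 g·m⁻²·a⁻¹
Ordering by g·m⁻²·a⁻¹: zinc (5.81) > copper (2.66)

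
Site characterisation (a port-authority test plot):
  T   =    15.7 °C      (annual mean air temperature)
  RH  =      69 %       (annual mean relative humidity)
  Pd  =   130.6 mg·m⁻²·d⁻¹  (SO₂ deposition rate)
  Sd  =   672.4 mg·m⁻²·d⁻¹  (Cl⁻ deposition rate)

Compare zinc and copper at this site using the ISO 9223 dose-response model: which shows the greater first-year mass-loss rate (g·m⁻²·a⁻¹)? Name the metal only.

zinc: T>10 °C ⇒ hinge -0.071·(15.7−10) = -0.4047
  SO₂ term: 0.0129·130.6^0.44·exp(0.046·69-0.4047) = 1.755
  Cl⁻ term: 0.0175·672.4^0.57·exp(0.008·69+0.085·15.7) = 4.722
  sum: 1.755 + 4.722 → r_corr = 6.477 μm/a
  mass loss = 6.477 μm/a × 7.14 g/cm³ = 46.24 g·m⁻²·a⁻¹
copper: temperature factor f = -0.080·(5.7) = -0.4560
  SO₂ term: 0.0053·130.6^0.26·exp(0.059·69-0.4560) = 0.6989
  Cl⁻ term: 0.01025·672.4^0.27·exp(0.036·69+0.049·15.7) = 1.538
  sum: 0.6989 + 1.538 → r_corr = 2.237 μm/a
  mass loss = 2.237 μm/a × 8.96 g/cm³ = 20.05 g·m⁻²·a⁻¹
Ordering by g·m⁻²·a⁻¹: zinc (46.2) > copper (20)

zinc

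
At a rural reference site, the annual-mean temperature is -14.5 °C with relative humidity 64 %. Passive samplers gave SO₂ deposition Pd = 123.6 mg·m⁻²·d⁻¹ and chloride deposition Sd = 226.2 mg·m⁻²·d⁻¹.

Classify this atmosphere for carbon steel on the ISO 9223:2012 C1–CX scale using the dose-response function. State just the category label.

carbon steel: temperature factor f = +0.150·(-24.5) = -3.6750
  SO₂ term: 1.77·123.6^0.52·exp(0.02·64-3.6750) = 1.976
  Cl⁻ term: 0.102·226.2^0.62·exp(0.033·64+0.04·-14.5) = 13.61
  sum: 1.976 + 13.61 → r_corr = 15.58 μm/a
15.6 μm/a falls in (1.3, 25] for carbon steel → category C2

C2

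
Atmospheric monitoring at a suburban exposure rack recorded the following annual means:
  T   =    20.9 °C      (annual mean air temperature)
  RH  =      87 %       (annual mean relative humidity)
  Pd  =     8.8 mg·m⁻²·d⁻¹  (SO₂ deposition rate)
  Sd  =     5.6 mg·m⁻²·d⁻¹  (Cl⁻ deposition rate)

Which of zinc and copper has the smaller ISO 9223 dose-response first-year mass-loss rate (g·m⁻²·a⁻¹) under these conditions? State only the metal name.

zinc: f(T) = -0.071·(T−10) [T>10 °C] = -0.7739
  SO₂ term: 0.0129·8.8^0.44·exp(0.046·87-0.7739) = 0.8474
  Sd branch = 0.0175·Sd^0.57·e^(0.008·RH+0.085·T) = 0.5537 μm/a
  sum: 0.8474 + 0.5537 → r_corr = 1.401 μm/a
  mass loss = 1.401 μm/a × 7.14 g/cm³ = 10 g·m⁻²·a⁻¹
copper: temperature factor f = -0.080·(10.9) = -0.8720
  Pd branch = 0.0053·Pd^0.26·e^(0.059·RH+f) = 0.6613 μm/a
  Sd branch = 0.01025·Sd^0.27·e^(0.036·RH+0.049·T) = 1.042 μm/a
  r_corr = 0.6613 + 1.042 = 1.703 μm/a
  mass loss = 1.703 μm/a × 8.96 g/cm³ = 15.26 g·m⁻²·a⁻¹
Ordering by g·m⁻²·a⁻¹: copper (15.3) > zinc (10)

zinc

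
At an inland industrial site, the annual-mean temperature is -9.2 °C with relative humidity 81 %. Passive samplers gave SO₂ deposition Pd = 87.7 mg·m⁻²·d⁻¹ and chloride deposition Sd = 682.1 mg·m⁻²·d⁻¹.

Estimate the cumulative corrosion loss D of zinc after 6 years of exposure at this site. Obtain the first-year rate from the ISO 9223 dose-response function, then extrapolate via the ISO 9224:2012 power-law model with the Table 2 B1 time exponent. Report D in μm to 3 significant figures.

D(6) = 10.6 μm

zinc: T≤10 °C ⇒ hinge +0.038·(-9.2−10) = -0.7296
  sulphur-dioxide contribution → 1.849 μm/a
  chloride contribution → 0.6312 μm/a
  total first-year rate 2.48 μm/a
Long-term exponent b (ISO 9224 Table 2, B1) = 0.813
  D(6) = 2.48 × 6^0.813 = 2.48 × 4.292 = 10.64 μm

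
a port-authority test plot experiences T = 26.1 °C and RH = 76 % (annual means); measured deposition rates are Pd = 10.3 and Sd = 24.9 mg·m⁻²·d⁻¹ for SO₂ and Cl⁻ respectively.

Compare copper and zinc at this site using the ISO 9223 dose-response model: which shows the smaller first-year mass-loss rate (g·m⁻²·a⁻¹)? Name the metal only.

copper: temperature factor f = -0.080·(16.1) = -1.2880
  Pd branch = 0.0053·Pd^0.26·e^(0.059·RH+f) = 0.2375 μm/a
  Sd branch = 0.01025·Sd^0.27·e^(0.036·RH+0.049·T) = 1.353 μm/a
  r_corr = 0.2375 + 1.353 = 1.591 μm/a
  mass loss = 1.591 μm/a × 8.96 g/cm³ = 14.25 g·m⁻²·a⁻¹
zinc: T>10 °C ⇒ hinge -0.071·(26.1−10) = -1.1431
  SO₂ term: 0.0129·10.3^0.44·exp(0.046·76-1.1431) = 0.3785
  Sd branch = 0.0175·Sd^0.57·e^(0.008·RH+0.085·T) = 1.847 μm/a
  sum: 0.3785 + 1.847 → r_corr = 2.225 μm/a
  mass loss = 2.225 μm/a × 7.14 g/cm³ = 15.89 g·m⁻²·a⁻¹
Ordering by g·m⁻²·a⁻¹: zinc (15.9) > copper (14.3)

copper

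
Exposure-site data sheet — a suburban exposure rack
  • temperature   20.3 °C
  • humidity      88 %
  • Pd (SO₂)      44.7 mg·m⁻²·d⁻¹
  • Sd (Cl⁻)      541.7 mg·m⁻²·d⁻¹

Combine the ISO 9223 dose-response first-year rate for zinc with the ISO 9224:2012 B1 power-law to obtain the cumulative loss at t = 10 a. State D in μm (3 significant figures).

D(10) = 59.0 μm

zinc: f(T) = -0.071·(T−10) [T>10 °C] = -0.7313
  Pd branch = 0.0129·Pd^0.44·e^(0.046·RH+f) = 1.893 μm/a
  Cl⁻ term: 0.0175·541.7^0.57·exp(0.008·88+0.085·20.3) = 7.185
  r_corr = 1.893 + 7.185 = 9.078 μm/a
ISO 9224: D(t) = r_corr · t^b with b = 0.813 (zinc, B1)
  D(10) = 9.078 × 10^0.813 = 9.078 × 6.501 = 59.02 μm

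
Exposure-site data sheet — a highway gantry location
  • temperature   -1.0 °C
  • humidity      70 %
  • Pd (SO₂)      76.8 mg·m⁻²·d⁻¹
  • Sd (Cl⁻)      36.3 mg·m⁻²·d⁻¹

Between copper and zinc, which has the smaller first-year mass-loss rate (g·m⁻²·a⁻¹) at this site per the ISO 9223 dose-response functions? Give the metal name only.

copper

copper: f(T) = +0.126·(T−10) [T≤10 °C] = -1.3860
  Pd branch = 0.0053·Pd^0.26·e^(0.059·RH+f) = 0.2548 μm/a
  Sd branch = 0.01025·Sd^0.27·e^(0.036·RH+0.049·T) = 0.3199 μm/a
  sum: 0.2548 + 0.3199 → r_corr = 0.5747 μm/a
  mass loss = 0.5747 μm/a × 8.96 g/cm³ = 5.149 g·m⁻²·a⁻¹
zinc: f(T) = +0.038·(T−10) [T≤10 °C] = -0.4180
  SO₂ term: 0.0129·76.8^0.44·exp(0.046·70-0.4180) = 1.436
  Sd branch = 0.0175·Sd^0.57·e^(0.008·RH+0.085·T) = 0.218 μm/a
  sum: 1.436 + 0.218 → r_corr = 1.654 μm/a
  mass loss = 1.654 μm/a × 7.14 g/cm³ = 11.81 g·m⁻²·a⁻¹
Ordering by g·m⁻²·a⁻¹: zinc (11.8) > copper (5.15)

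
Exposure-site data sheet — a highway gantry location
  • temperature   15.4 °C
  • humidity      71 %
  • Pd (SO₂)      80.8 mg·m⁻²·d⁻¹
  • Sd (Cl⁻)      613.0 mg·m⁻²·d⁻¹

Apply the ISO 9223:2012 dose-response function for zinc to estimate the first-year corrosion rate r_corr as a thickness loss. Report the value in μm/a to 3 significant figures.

r_corr = 6.03 μm/a

zinc: f(T) = -0.071·(T−10) [T>10 °C] = -0.3834
  sulphur-dioxide contribution → 1.591 μm/a
  chloride contribution → 4.437 μm/a
  ⇒ r_corr(zinc) = 6.028 μm/a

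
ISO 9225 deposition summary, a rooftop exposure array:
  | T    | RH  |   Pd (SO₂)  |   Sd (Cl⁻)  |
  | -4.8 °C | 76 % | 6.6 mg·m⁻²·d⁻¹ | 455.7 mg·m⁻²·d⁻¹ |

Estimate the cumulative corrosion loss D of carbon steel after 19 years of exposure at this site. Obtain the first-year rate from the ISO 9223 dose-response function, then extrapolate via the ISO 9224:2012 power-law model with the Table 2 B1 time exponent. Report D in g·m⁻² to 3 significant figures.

D(19) = 1.77e+03 g·m⁻²

carbon steel: temperature factor f = +0.150·(-14.8) = -2.2200
  Pd branch = 1.77·Pd^0.52·e^(0.02·RH+f) = 2.345 μm/a
  Cl⁻ term: 0.102·455.7^0.62·exp(0.033·76+0.04·-4.8) = 46.01
  sum: 2.345 + 46.01 → r_corr = 48.35 μm/a
Long-term exponent b (ISO 9224 Table 2, B1) = 0.523
  D(19) = 48.35 × 19^0.523 = 48.35 × 4.664 = 225.5 μm
  Mass loss = 225.5 μm × 7.85 g/cm³ = 1770 g·m⁻²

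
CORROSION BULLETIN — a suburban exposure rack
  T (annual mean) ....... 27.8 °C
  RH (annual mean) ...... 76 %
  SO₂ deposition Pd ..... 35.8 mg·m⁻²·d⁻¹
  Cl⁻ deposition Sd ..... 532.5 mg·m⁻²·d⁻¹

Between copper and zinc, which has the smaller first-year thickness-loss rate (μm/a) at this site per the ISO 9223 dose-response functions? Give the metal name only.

copper

copper: T>10 °C ⇒ hinge -0.080·(27.8−10) = -1.4240
  Pd branch = 0.0053·Pd^0.26·e^(0.059·RH+f) = 0.2866 μm/a
  Cl⁻ term: 0.01025·532.5^0.27·exp(0.036·76+0.049·27.8) = 3.362
  sum: 0.2866 + 3.362 → r_corr = 3.649 μm/a
zinc: temperature factor f = -0.071·(17.8) = -1.2638
  Pd branch = 0.0129·Pd^0.44·e^(0.046·RH+f) = 0.5804 μm/a
  Sd branch = 0.0175·Sd^0.57·e^(0.008·RH+0.085·T) = 12.23 μm/a
  r_corr = 0.5804 + 12.23 = 12.81 μm/a
Ordering by μm/a: zinc (12.8) > copper (3.65)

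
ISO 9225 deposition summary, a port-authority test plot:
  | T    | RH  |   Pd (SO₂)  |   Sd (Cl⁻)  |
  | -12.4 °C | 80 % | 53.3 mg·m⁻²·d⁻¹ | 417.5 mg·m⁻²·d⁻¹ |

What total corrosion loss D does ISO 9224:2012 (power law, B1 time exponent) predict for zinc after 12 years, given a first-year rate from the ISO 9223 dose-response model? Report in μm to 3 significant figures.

D(12) = 12.2 μm

zinc: T≤10 °C ⇒ hinge +0.038·(-12.4−10) = -0.8512
  Pd branch = 0.0129·Pd^0.44·e^(0.046·RH+f) = 1.256 μm/a
  Sd branch = 0.0175·Sd^0.57·e^(0.008·RH+0.085·T) = 0.3606 μm/a
  r_corr = 1.256 + 0.3606 = 1.616 μm/a
Power-law: D(12) = r_corr · 12^0.813
  D(12) = 1.616 × 12^0.813 = 1.616 × 7.54 = 12.19 μm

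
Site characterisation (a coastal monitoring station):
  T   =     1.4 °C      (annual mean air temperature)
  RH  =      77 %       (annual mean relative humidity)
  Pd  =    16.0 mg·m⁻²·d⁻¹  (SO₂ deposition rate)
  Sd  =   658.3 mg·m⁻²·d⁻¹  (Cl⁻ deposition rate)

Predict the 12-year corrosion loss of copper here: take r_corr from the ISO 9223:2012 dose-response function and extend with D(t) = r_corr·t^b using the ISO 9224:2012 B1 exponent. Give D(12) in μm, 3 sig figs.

copper: f(T) = +0.126·(T−10) [T≤10 °C] = -1.0836
  SO₂ term: 0.0053·16.0^0.26·exp(0.059·77-1.0836) = 0.3465
  Sd branch = 0.01025·Sd^0.27·e^(0.036·RH+0.049·T) = 1.012 μm/a
  r_corr = 0.3465 + 1.012 = 1.359 μm/a
Long-term exponent b (ISO 9224 Table 2, B1) = 0.667
  D(12) = 1.359 × 12^0.667 = 1.359 × 5.246 = 7.129 μm

D(12) = 7.13 μm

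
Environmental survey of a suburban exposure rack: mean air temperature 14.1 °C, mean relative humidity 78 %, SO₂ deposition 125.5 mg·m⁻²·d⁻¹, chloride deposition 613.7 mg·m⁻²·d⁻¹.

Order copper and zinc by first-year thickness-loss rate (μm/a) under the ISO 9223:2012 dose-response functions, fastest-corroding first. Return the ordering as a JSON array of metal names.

copper: T>10 °C ⇒ hinge -0.080·(14.1−10) = -0.3280
  sulphur-dioxide contribution → 1.337 μm/a
  chloride contribution → 1.919 μm/a
  total first-year rate 3.256 μm/a
zinc: T>10 °C ⇒ hinge -0.071·(14.1−10) = -0.2911
  sulphur-dioxide contribution → 2.923 μm/a
  chloride contribution → 4.204 μm/a
  ⇒ r_corr(zinc) = 7.127 μm/a
Ordering by μm/a: zinc (7.13) > copper (3.26)

["zinc", "copper"]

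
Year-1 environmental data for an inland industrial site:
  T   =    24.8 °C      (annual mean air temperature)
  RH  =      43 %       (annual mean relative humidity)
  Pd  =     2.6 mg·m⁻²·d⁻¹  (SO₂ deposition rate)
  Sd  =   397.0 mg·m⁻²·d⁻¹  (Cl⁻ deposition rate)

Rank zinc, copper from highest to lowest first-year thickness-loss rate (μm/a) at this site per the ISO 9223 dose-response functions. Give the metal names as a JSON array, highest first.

["zinc", "copper"]

zinc: f(T) = -0.071·(T−10) [T>10 °C] = -1.0508
  Pd branch = 0.0129·Pd^0.44·e^(0.046·RH+f) = 0.04964 μm/a
  Cl⁻ term: 0.0175·397.0^0.57·exp(0.008·43+0.085·24.8) = 6.155
  r_corr = 0.04964 + 6.155 = 6.205 μm/a
copper: temperature factor f = -0.080·(14.8) = -1.1840
  SO₂ term: 0.0053·2.6^0.26·exp(0.059·43-1.1840) = 0.02629
  Cl⁻ term: 0.01025·397.0^0.27·exp(0.036·43+0.049·24.8) = 0.8174
  r_corr = 0.02629 + 0.8174 = 0.8437 μm/a
Ordering by μm/a: zinc (6.2) > copper (0.844)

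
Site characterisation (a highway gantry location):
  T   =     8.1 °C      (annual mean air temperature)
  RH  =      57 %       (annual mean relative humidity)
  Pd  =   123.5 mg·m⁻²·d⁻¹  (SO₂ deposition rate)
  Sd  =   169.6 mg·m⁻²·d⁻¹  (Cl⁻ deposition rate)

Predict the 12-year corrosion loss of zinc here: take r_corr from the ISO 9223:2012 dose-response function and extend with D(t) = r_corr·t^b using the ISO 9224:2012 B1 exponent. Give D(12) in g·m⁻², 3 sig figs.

zinc: temperature factor f = +0.038·(-1.9) = -0.0722
  Pd branch = 0.0129·Pd^0.44·e^(0.046·RH+f) = 1.375 μm/a
  Cl⁻ term: 0.0175·169.6^0.57·exp(0.008·57+0.085·8.1) = 1.025
  sum: 1.375 + 1.025 → r_corr = 2.4 μm/a
Long-term exponent b (ISO 9224 Table 2, B1) = 0.813
  D(12) = 2.4 × 12^0.813 = 2.4 × 7.54 = 18.1 μm
  Mass loss = 18.1 μm × 7.14 g/cm³ = 129.2 g·m⁻²

D(12) = 129 g·m⁻²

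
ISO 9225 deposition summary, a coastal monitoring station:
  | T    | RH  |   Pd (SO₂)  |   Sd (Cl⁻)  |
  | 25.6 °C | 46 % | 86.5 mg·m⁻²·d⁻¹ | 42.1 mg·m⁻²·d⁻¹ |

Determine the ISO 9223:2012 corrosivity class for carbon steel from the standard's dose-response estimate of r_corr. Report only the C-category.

C3

carbon steel: f(T) = -0.054·(T−10) [T>10 °C] = -0.8424
  sulphur-dioxide contribution → 19.45 μm/a
  chloride contribution → 13.17 μm/a
  ⇒ r_corr(carbon steel) = 32.62 μm/a
32.6 μm/a falls in (25, 50] for carbon steel → category C3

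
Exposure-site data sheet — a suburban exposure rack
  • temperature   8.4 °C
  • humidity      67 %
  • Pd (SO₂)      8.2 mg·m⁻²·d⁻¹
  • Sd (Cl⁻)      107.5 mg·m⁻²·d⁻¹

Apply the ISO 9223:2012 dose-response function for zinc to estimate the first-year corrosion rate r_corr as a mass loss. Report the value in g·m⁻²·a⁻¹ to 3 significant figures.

r_corr = 11.0 g·m⁻²·a⁻¹

zinc: temperature factor f = +0.038·(-1.6) = -0.0608
  sulphur-dioxide contribution → 0.668 μm/a
  chloride contribution → 0.8786 μm/a
  ⇒ r_corr(zinc) = 1.547 μm/a
Convert to mass loss: 1.547 μm/a × 7.14 g/cm³ = 11.04 g·m⁻²·a⁻¹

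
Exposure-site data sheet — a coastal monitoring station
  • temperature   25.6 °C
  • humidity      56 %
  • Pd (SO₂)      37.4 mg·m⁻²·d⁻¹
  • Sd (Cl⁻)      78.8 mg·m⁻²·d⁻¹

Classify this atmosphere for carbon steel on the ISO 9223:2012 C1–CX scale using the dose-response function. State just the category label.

C3

carbon steel: f(T) = -0.054·(T−10) [T>10 °C] = -0.8424
  SO₂ term: 1.77·37.4^0.52·exp(0.02·56-0.8424) = 15.36
  Sd branch = 0.102·Sd^0.62·e^(0.033·RH+0.04·T) = 27.02 μm/a
  r_corr = 15.36 + 27.02 = 42.38 μm/a
42.4 μm/a falls in (25, 50] for carbon steel → category C3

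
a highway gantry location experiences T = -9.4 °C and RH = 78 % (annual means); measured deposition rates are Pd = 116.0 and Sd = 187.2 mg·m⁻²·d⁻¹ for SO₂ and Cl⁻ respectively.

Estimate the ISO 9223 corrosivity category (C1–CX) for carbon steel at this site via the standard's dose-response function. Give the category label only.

carbon steel: f(T) = +0.150·(T−10) [T≤10 °C] = -2.9100
  Pd branch = 1.77·Pd^0.52·e^(0.02·RH+f) = 5.435 μm/a
  Sd branch = 0.102·Sd^0.62·e^(0.033·RH+0.04·T) = 23.55 μm/a
  sum: 5.435 + 23.55 → r_corr = 28.99 μm/a
Category bounds: 25…50 μm/a bracket r_corr ⇒ C3

C3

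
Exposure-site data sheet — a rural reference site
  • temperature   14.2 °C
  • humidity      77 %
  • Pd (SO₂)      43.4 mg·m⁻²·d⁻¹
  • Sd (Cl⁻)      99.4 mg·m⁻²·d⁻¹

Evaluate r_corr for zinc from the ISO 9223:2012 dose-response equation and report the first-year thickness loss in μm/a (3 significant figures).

zinc: T>10 °C ⇒ hinge -0.071·(14.2−10) = -0.2982
  sulphur-dioxide contribution → 1.737 μm/a
  chloride contribution → 1.49 μm/a
  ⇒ r_corr(zinc) = 3.227 μm/a

r_corr = 3.23 μm/a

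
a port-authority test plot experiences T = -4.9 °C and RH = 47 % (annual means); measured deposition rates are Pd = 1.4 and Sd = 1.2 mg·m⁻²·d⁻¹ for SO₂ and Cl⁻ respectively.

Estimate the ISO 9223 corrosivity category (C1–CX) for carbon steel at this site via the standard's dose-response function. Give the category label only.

C1

carbon steel: f(T) = +0.150·(T−10) [T≤10 °C] = -2.2350
  Pd branch = 1.77·Pd^0.52·e^(0.02·RH+f) = 0.5775 μm/a
  Cl⁻ term: 0.102·1.2^0.62·exp(0.033·47+0.04·-4.9) = 0.4428
  sum: 0.5775 + 0.4428 → r_corr = 1.02 μm/a
ISO 9223 Table 2 (carbon steel): 0 < 1.02 ≤ 1.3 μm/a ⇒ C1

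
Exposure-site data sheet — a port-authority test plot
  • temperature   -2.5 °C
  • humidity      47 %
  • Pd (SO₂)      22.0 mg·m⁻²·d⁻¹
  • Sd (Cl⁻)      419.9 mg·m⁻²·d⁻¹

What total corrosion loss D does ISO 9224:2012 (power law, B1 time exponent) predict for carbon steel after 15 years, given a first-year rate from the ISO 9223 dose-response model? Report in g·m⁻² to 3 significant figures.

carbon steel: temperature factor f = +0.150·(-12.5) = -1.8750
  SO₂ term: 1.77·22.0^0.52·exp(0.02·47-1.8750) = 3.467
  Sd branch = 0.102·Sd^0.62·e^(0.033·RH+0.04·T) = 18.41 μm/a
  r_corr = 3.467 + 18.41 = 21.88 μm/a
Power-law: D(15) = r_corr · 15^0.523
  D(15) = 21.88 × 15^0.523 = 21.88 × 4.122 = 90.19 μm
  Mass loss = 90.19 μm × 7.85 g/cm³ = 708 g·m⁻²

D(15) = 708 g·m⁻²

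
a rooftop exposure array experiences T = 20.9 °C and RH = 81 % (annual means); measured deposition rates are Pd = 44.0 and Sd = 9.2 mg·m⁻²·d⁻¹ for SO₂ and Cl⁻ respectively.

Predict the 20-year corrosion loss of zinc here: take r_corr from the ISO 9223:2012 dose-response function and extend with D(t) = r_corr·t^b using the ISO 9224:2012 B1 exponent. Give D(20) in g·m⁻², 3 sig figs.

D(20) = 164 g·m⁻²

zinc: temperature factor f = -0.071·(10.9) = -0.7739
  SO₂ term: 0.0129·44.0^0.44·exp(0.046·81-0.7739) = 1.306
  Sd branch = 0.0175·Sd^0.57·e^(0.008·RH+0.085·T) = 0.7004 μm/a
  r_corr = 1.306 + 0.7004 = 2.006 μm/a
Long-term exponent b (ISO 9224 Table 2, B1) = 0.813
  D(20) = 2.006 × 20^0.813 = 2.006 × 11.42 = 22.91 μm
  Mass loss = 22.91 μm × 7.14 g/cm³ = 163.6 g·m⁻²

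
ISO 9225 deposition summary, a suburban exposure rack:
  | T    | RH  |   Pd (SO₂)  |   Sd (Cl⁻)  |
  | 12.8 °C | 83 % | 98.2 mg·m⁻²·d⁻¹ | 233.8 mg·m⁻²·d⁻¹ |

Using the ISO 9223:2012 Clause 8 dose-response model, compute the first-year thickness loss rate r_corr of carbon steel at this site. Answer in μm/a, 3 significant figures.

r_corr = 164 μm/a

carbon steel: T>10 °C ⇒ hinge -0.054·(12.8−10) = -0.1512
  SO₂ term: 1.77·98.2^0.52·exp(0.02·83-0.1512) = 86.92
  Cl⁻ term: 0.102·233.8^0.62·exp(0.033·83+0.04·12.8) = 77.48
  sum: 86.92 + 77.48 → r_corr = 164.4 μm/a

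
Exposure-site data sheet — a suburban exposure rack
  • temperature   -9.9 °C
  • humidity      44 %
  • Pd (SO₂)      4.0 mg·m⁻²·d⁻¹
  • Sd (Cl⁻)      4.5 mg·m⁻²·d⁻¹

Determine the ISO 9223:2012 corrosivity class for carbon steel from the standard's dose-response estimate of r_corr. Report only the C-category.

carbon steel: temperature factor f = +0.150·(-19.9) = -2.9850
  sulphur-dioxide contribution → 0.4435 μm/a
  chloride contribution → 0.7451 μm/a
  total first-year rate 1.189 μm/a
1.19 μm/a falls in (0, 1.3] for carbon steel → category C1

C1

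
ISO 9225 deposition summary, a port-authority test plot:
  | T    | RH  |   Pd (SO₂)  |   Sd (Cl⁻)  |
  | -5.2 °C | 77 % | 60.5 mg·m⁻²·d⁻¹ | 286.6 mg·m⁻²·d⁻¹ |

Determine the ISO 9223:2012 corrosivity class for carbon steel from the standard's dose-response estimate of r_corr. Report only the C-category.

C3

carbon steel: temperature factor f = +0.150·(-15.2) = -2.2800
  SO₂ term: 1.77·60.5^0.52·exp(0.02·77-2.2800) = 7.13
  Cl⁻ term: 0.102·286.6^0.62·exp(0.033·77+0.04·-5.2) = 35.1
  r_corr = 7.13 + 35.1 = 42.23 μm/a
42.2 μm/a falls in (25, 50] for carbon steel → category C3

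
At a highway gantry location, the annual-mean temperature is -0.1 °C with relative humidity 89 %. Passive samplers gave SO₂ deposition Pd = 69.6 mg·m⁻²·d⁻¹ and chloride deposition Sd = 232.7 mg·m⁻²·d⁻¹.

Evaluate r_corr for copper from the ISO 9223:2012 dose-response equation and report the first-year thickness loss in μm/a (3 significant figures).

copper: T≤10 °C ⇒ hinge +0.126·(-0.1−10) = -1.2726
  sulphur-dioxide contribution → 0.8534 μm/a
  chloride contribution → 1.094 μm/a
  total first-year rate 1.948 μm/a

r_corr = 1.95 μm/a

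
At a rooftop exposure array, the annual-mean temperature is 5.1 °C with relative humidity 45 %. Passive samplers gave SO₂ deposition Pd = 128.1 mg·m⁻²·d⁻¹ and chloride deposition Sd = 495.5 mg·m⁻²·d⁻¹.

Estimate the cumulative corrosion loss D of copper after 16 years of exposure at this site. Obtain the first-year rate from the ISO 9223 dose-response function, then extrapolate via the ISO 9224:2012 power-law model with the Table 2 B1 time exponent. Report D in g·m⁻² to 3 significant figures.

D(16) = 28.4 g·m⁻²

copper: T≤10 °C ⇒ hinge +0.126·(5.1−10) = -0.6174
  Pd branch = 0.0053·Pd^0.26·e^(0.059·RH+f) = 0.1436 μm/a
  Cl⁻ term: 0.01025·495.5^0.27·exp(0.036·45+0.049·5.1) = 0.3552
  sum: 0.1436 + 0.3552 → r_corr = 0.4988 μm/a
Power-law: D(16) = r_corr · 16^0.667
  D(16) = 0.4988 × 16^0.667 = 0.4988 × 6.355 = 3.17 μm
  Mass loss = 3.17 μm × 8.96 g/cm³ = 28.4 g·m⁻²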